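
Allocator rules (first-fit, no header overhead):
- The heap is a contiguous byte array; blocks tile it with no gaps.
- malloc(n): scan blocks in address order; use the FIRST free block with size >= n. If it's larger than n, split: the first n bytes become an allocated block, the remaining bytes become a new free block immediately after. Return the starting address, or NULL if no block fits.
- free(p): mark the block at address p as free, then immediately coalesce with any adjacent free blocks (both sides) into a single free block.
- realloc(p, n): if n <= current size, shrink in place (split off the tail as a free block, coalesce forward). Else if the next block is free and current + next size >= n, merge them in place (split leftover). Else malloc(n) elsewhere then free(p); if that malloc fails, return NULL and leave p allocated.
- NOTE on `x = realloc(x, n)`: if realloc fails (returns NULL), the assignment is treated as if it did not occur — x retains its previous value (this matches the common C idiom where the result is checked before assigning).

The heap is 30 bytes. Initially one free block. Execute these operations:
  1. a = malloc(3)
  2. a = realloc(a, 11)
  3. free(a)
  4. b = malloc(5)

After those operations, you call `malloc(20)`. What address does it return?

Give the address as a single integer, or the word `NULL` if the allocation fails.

Answer: 5

Derivation:
Op 1: a = malloc(3) -> a = 0; heap: [0-2 ALLOC][3-29 FREE]
Op 2: a = realloc(a, 11) -> a = 0; heap: [0-10 ALLOC][11-29 FREE]
Op 3: free(a) -> (freed a); heap: [0-29 FREE]
Op 4: b = malloc(5) -> b = 0; heap: [0-4 ALLOC][5-29 FREE]
malloc(20): first-fit scan over [0-4 ALLOC][5-29 FREE] -> 5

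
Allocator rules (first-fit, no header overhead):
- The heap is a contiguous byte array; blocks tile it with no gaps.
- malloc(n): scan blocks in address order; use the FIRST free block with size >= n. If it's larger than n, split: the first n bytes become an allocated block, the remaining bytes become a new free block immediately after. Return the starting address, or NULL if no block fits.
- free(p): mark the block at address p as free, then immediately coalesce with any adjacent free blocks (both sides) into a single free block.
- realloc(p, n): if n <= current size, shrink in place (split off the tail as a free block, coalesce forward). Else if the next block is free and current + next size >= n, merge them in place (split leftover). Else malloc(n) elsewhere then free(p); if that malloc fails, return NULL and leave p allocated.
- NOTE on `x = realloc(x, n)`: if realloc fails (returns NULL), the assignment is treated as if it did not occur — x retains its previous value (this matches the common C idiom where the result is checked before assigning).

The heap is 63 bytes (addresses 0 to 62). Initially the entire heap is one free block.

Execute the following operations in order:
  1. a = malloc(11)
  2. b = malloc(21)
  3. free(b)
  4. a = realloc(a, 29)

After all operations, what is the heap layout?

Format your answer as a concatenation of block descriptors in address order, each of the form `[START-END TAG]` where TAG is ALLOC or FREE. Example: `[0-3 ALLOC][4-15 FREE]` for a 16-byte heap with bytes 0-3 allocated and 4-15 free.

Answer: [0-28 ALLOC][29-62 FREE]

Derivation:
Op 1: a = malloc(11) -> a = 0; heap: [0-10 ALLOC][11-62 FREE]
Op 2: b = malloc(21) -> b = 11; heap: [0-10 ALLOC][11-31 ALLOC][32-62 FREE]
Op 3: free(b) -> (freed b); heap: [0-10 ALLOC][11-62 FREE]
Op 4: a = realloc(a, 29) -> a = 0; heap: [0-28 ALLOC][29-62 FREE]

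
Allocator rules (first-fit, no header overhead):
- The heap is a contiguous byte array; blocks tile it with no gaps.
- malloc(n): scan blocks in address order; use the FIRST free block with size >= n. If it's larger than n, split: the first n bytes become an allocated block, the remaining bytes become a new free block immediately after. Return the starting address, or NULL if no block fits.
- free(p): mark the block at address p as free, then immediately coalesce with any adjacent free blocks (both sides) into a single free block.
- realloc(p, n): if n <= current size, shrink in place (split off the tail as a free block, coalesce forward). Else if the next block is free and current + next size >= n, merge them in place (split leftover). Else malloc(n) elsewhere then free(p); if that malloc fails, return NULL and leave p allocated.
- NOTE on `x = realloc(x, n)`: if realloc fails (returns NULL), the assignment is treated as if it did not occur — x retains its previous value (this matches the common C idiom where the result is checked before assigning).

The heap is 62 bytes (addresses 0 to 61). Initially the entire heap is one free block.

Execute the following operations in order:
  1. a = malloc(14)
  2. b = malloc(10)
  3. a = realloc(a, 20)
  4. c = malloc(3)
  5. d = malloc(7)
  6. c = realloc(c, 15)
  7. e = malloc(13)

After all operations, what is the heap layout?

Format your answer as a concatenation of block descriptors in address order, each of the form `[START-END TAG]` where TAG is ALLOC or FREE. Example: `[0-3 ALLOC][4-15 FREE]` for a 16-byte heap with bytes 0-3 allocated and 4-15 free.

Op 1: a = malloc(14) -> a = 0; heap: [0-13 ALLOC][14-61 FREE]
Op 2: b = malloc(10) -> b = 14; heap: [0-13 ALLOC][14-23 ALLOC][24-61 FREE]
Op 3: a = realloc(a, 20) -> a = 24; heap: [0-13 FREE][14-23 ALLOC][24-43 ALLOC][44-61 FREE]
Op 4: c = malloc(3) -> c = 0; heap: [0-2 ALLOC][3-13 FREE][14-23 ALLOC][24-43 ALLOC][44-61 FREE]
Op 5: d = malloc(7) -> d = 3; heap: [0-2 ALLOC][3-9 ALLOC][10-13 FREE][14-23 ALLOC][24-43 ALLOC][44-61 FREE]
Op 6: c = realloc(c, 15) -> c = 44; heap: [0-2 FREE][3-9 ALLOC][10-13 FREE][14-23 ALLOC][24-43 ALLOC][44-58 ALLOC][59-61 FREE]
Op 7: e = malloc(13) -> e = NULL; heap: [0-2 FREE][3-9 ALLOC][10-13 FREE][14-23 ALLOC][24-43 ALLOC][44-58 ALLOC][59-61 FREE]

Answer: [0-2 FREE][3-9 ALLOC][10-13 FREE][14-23 ALLOC][24-43 ALLOC][44-58 ALLOC][59-61 FREE]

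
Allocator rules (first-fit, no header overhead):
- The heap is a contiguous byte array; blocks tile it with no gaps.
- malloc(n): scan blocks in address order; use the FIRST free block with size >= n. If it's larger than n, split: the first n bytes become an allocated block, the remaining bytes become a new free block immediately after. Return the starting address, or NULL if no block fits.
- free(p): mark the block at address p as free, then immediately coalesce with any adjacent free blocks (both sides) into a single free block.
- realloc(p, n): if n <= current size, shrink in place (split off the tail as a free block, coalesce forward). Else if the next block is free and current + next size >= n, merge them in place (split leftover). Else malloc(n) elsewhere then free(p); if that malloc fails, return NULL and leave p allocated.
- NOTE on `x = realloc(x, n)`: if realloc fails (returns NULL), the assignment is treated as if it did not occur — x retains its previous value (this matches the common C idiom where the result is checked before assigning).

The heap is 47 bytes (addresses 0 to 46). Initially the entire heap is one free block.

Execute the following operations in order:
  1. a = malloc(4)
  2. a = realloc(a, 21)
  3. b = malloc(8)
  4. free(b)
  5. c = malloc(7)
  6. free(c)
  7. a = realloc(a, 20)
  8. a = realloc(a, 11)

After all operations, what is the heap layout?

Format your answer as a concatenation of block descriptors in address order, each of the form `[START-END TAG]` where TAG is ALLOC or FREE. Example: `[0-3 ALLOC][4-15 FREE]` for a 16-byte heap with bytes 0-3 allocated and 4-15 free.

Op 1: a = malloc(4) -> a = 0; heap: [0-3 ALLOC][4-46 FREE]
Op 2: a = realloc(a, 21) -> a = 0; heap: [0-20 ALLOC][21-46 FREE]
Op 3: b = malloc(8) -> b = 21; heap: [0-20 ALLOC][21-28 ALLOC][29-46 FREE]
Op 4: free(b) -> (freed b); heap: [0-20 ALLOC][21-46 FREE]
Op 5: c = malloc(7) -> c = 21; heap: [0-20 ALLOC][21-27 ALLOC][28-46 FREE]
Op 6: free(c) -> (freed c); heap: [0-20 ALLOC][21-46 FREE]
Op 7: a = realloc(a, 20) -> a = 0; heap: [0-19 ALLOC][20-46 FREE]
Op 8: a = realloc(a, 11) -> a = 0; heap: [0-10 ALLOC][11-46 FREE]

Answer: [0-10 ALLOC][11-46 FREE]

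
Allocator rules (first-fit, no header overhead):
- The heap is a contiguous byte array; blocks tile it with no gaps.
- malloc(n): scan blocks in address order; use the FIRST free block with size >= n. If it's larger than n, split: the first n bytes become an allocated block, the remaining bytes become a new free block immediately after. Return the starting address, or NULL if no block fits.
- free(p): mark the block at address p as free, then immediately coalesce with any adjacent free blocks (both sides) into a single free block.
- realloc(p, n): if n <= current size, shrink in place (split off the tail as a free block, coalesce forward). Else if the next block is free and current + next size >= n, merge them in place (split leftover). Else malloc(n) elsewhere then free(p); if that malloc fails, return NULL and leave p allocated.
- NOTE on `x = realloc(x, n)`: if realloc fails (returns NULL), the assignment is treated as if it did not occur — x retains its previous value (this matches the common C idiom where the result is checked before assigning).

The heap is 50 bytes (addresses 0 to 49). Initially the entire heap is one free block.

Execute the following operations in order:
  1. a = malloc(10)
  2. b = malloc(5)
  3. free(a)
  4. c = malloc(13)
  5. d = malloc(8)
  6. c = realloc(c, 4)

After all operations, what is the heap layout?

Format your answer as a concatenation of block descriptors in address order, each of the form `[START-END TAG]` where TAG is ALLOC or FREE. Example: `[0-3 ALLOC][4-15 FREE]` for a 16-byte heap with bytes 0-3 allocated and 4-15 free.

Answer: [0-7 ALLOC][8-9 FREE][10-14 ALLOC][15-18 ALLOC][19-49 FREE]

Derivation:
Op 1: a = malloc(10) -> a = 0; heap: [0-9 ALLOC][10-49 FREE]
Op 2: b = malloc(5) -> b = 10; heap: [0-9 ALLOC][10-14 ALLOC][15-49 FREE]
Op 3: free(a) -> (freed a); heap: [0-9 FREE][10-14 ALLOC][15-49 FREE]
Op 4: c = malloc(13) -> c = 15; heap: [0-9 FREE][10-14 ALLOC][15-27 ALLOC][28-49 FREE]
Op 5: d = malloc(8) -> d = 0; heap: [0-7 ALLOC][8-9 FREE][10-14 ALLOC][15-27 ALLOC][28-49 FREE]
Op 6: c = realloc(c, 4) -> c = 15; heap: [0-7 ALLOC][8-9 FREE][10-14 ALLOC][15-18 ALLOC][19-49 FREE]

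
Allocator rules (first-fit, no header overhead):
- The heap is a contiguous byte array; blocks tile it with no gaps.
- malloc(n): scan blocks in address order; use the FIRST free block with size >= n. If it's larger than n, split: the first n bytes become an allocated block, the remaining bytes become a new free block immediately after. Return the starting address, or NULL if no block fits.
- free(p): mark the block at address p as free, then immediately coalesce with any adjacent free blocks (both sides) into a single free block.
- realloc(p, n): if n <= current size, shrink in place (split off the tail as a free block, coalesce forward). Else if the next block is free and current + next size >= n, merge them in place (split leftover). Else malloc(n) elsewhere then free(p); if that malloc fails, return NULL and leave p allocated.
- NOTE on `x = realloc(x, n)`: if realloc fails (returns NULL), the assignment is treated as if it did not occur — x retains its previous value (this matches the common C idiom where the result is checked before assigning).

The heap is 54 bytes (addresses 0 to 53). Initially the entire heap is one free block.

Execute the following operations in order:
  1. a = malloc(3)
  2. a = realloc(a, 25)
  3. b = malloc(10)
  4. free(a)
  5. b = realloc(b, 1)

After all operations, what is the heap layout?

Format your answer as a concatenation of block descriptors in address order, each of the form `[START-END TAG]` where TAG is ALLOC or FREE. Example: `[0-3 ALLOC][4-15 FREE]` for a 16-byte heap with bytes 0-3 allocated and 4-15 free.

Op 1: a = malloc(3) -> a = 0; heap: [0-2 ALLOC][3-53 FREE]
Op 2: a = realloc(a, 25) -> a = 0; heap: [0-24 ALLOC][25-53 FREE]
Op 3: b = malloc(10) -> b = 25; heap: [0-24 ALLOC][25-34 ALLOC][35-53 FREE]
Op 4: free(a) -> (freed a); heap: [0-24 FREE][25-34 ALLOC][35-53 FREE]
Op 5: b = realloc(b, 1) -> b = 25; heap: [0-24 FREE][25-25 ALLOC][26-53 FREE]

Answer: [0-24 FREE][25-25 ALLOC][26-53 FREE]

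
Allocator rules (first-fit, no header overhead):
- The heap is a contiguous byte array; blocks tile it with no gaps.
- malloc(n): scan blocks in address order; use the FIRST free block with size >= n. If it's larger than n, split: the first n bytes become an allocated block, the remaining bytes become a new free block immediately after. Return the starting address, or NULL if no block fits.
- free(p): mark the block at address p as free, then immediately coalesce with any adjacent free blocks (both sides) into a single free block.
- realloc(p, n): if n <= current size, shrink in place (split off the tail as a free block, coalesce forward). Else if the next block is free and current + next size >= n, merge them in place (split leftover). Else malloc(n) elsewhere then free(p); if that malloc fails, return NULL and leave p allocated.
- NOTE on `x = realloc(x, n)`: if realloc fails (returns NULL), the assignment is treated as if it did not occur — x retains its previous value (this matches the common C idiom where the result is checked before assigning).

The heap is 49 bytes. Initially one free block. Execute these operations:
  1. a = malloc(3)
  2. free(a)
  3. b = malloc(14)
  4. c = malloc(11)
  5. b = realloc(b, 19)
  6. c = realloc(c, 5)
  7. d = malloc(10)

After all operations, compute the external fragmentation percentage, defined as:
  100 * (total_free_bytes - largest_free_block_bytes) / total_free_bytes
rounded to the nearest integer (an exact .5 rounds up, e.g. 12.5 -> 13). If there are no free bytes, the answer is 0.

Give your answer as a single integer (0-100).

Op 1: a = malloc(3) -> a = 0; heap: [0-2 ALLOC][3-48 FREE]
Op 2: free(a) -> (freed a); heap: [0-48 FREE]
Op 3: b = malloc(14) -> b = 0; heap: [0-13 ALLOC][14-48 FREE]
Op 4: c = malloc(11) -> c = 14; heap: [0-13 ALLOC][14-24 ALLOC][25-48 FREE]
Op 5: b = realloc(b, 19) -> b = 25; heap: [0-13 FREE][14-24 ALLOC][25-43 ALLOC][44-48 FREE]
Op 6: c = realloc(c, 5) -> c = 14; heap: [0-13 FREE][14-18 ALLOC][19-24 FREE][25-43 ALLOC][44-48 FREE]
Op 7: d = malloc(10) -> d = 0; heap: [0-9 ALLOC][10-13 FREE][14-18 ALLOC][19-24 FREE][25-43 ALLOC][44-48 FREE]
Free blocks: [4 6 5] total_free=15 largest=6 -> 100*(15-6)/15 = 900/15 = 60

Answer: 60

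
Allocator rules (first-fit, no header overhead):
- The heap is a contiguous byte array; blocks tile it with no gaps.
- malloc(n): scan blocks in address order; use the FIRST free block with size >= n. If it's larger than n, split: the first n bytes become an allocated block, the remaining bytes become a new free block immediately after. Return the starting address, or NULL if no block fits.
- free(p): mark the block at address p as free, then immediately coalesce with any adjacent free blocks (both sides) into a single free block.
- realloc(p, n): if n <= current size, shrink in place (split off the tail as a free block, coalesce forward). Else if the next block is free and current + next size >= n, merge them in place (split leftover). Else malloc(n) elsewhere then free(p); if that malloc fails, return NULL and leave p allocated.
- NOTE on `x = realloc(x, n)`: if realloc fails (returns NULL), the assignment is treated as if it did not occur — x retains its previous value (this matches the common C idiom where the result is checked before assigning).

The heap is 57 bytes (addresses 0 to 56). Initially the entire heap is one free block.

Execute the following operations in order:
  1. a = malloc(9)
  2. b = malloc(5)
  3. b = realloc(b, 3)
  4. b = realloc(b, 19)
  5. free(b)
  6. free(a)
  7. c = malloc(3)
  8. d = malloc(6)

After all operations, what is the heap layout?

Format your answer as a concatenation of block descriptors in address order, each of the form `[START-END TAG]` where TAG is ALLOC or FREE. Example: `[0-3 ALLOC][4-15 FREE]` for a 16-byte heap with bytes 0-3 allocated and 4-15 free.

Op 1: a = malloc(9) -> a = 0; heap: [0-8 ALLOC][9-56 FREE]
Op 2: b = malloc(5) -> b = 9; heap: [0-8 ALLOC][9-13 ALLOC][14-56 FREE]
Op 3: b = realloc(b, 3) -> b = 9; heap: [0-8 ALLOC][9-11 ALLOC][12-56 FREE]
Op 4: b = realloc(b, 19) -> b = 9; heap: [0-8 ALLOC][9-27 ALLOC][28-56 FREE]
Op 5: free(b) -> (freed b); heap: [0-8 ALLOC][9-56 FREE]
Op 6: free(a) -> (freed a); heap: [0-56 FREE]
Op 7: c = malloc(3) -> c = 0; heap: [0-2 ALLOC][3-56 FREE]
Op 8: d = malloc(6) -> d = 3; heap: [0-2 ALLOC][3-8 ALLOC][9-56 FREE]

Answer: [0-2 ALLOC][3-8 ALLOC][9-56 FREE]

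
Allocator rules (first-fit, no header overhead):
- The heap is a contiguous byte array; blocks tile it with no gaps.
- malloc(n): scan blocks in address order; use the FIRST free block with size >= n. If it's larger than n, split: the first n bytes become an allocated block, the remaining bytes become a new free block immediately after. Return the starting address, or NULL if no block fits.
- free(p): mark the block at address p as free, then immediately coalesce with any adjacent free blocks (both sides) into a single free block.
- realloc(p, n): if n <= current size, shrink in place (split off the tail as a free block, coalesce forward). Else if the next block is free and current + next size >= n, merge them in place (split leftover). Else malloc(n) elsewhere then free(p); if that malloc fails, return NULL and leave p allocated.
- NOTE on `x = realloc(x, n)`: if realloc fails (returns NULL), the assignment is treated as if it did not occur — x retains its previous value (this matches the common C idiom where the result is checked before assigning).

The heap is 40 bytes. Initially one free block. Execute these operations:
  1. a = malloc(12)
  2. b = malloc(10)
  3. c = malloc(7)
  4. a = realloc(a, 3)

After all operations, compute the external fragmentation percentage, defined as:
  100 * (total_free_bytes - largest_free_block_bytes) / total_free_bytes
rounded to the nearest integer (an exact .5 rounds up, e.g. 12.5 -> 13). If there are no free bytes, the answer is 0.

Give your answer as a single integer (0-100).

Op 1: a = malloc(12) -> a = 0; heap: [0-11 ALLOC][12-39 FREE]
Op 2: b = malloc(10) -> b = 12; heap: [0-11 ALLOC][12-21 ALLOC][22-39 FREE]
Op 3: c = malloc(7) -> c = 22; heap: [0-11 ALLOC][12-21 ALLOC][22-28 ALLOC][29-39 FREE]
Op 4: a = realloc(a, 3) -> a = 0; heap: [0-2 ALLOC][3-11 FREE][12-21 ALLOC][22-28 ALLOC][29-39 FREE]
Free blocks: [9 11] total_free=20 largest=11 -> 100*(20-11)/20 = 900/20 = 45

Answer: 45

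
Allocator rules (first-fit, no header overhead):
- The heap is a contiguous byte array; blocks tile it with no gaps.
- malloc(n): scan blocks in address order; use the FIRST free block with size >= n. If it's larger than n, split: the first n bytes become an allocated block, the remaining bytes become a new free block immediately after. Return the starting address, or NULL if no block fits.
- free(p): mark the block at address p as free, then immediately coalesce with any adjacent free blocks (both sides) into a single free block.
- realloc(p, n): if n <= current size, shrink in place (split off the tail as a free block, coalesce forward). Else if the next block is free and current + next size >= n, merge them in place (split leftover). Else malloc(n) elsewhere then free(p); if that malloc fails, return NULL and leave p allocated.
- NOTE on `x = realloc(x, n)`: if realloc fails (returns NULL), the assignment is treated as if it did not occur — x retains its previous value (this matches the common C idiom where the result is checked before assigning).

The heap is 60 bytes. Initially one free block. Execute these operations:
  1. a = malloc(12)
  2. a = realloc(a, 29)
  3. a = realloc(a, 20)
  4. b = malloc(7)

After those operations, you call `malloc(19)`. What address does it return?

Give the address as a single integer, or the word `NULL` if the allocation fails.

Answer: 27

Derivation:
Op 1: a = malloc(12) -> a = 0; heap: [0-11 ALLOC][12-59 FREE]
Op 2: a = realloc(a, 29) -> a = 0; heap: [0-28 ALLOC][29-59 FREE]
Op 3: a = realloc(a, 20) -> a = 0; heap: [0-19 ALLOC][20-59 FREE]
Op 4: b = malloc(7) -> b = 20; heap: [0-19 ALLOC][20-26 ALLOC][27-59 FREE]
malloc(19): first-fit scan over [0-19 ALLOC][20-26 ALLOC][27-59 FREE] -> 27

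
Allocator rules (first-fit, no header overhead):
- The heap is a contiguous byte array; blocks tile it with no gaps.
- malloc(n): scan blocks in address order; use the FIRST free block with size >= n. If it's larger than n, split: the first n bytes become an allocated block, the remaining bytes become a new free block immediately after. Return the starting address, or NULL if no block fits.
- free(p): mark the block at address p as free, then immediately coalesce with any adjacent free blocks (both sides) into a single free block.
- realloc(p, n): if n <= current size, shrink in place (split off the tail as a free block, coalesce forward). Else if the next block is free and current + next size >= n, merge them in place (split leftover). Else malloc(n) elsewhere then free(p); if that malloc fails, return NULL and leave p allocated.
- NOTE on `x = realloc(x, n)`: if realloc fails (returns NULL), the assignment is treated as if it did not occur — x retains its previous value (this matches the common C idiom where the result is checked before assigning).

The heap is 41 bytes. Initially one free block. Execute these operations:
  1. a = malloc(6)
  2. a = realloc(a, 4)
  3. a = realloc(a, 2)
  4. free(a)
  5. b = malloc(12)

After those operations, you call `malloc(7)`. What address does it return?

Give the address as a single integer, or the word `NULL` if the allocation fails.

Op 1: a = malloc(6) -> a = 0; heap: [0-5 ALLOC][6-40 FREE]
Op 2: a = realloc(a, 4) -> a = 0; heap: [0-3 ALLOC][4-40 FREE]
Op 3: a = realloc(a, 2) -> a = 0; heap: [0-1 ALLOC][2-40 FREE]
Op 4: free(a) -> (freed a); heap: [0-40 FREE]
Op 5: b = malloc(12) -> b = 0; heap: [0-11 ALLOC][12-40 FREE]
malloc(7): first-fit scan over [0-11 ALLOC][12-40 FREE] -> 12

Answer: 12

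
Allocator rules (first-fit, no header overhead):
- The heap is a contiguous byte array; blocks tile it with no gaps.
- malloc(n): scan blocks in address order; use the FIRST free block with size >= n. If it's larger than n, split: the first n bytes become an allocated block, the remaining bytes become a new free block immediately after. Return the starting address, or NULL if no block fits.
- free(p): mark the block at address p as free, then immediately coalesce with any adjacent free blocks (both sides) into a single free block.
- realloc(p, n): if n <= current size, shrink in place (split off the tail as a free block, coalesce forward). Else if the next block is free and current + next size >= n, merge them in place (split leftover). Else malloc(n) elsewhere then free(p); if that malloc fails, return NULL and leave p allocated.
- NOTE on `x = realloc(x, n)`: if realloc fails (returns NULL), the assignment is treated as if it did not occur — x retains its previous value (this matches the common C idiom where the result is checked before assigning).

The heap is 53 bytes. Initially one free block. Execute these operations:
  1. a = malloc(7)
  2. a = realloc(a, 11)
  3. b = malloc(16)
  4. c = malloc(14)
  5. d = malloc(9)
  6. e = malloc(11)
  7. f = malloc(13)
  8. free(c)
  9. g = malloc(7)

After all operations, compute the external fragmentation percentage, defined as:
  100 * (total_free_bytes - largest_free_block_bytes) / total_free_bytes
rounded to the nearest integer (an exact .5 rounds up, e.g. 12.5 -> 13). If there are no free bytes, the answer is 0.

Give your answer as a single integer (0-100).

Answer: 30

Derivation:
Op 1: a = malloc(7) -> a = 0; heap: [0-6 ALLOC][7-52 FREE]
Op 2: a = realloc(a, 11) -> a = 0; heap: [0-10 ALLOC][11-52 FREE]
Op 3: b = malloc(16) -> b = 11; heap: [0-10 ALLOC][11-26 ALLOC][27-52 FREE]
Op 4: c = malloc(14) -> c = 27; heap: [0-10 ALLOC][11-26 ALLOC][27-40 ALLOC][41-52 FREE]
Op 5: d = malloc(9) -> d = 41; heap: [0-10 ALLOC][11-26 ALLOC][27-40 ALLOC][41-49 ALLOC][50-52 FREE]
Op 6: e = malloc(11) -> e = NULL; heap: [0-10 ALLOC][11-26 ALLOC][27-40 ALLOC][41-49 ALLOC][50-52 FREE]
Op 7: f = malloc(13) -> f = NULL; heap: [0-10 ALLOC][11-26 ALLOC][27-40 ALLOC][41-49 ALLOC][50-52 FREE]
Op 8: free(c) -> (freed c); heap: [0-10 ALLOC][11-26 ALLOC][27-40 FREE][41-49 ALLOC][50-52 FREE]
Op 9: g = malloc(7) -> g = 27; heap: [0-10 ALLOC][11-26 ALLOC][27-33 ALLOC][34-40 FREE][41-49 ALLOC][50-52 FREE]
Free blocks: [7 3] total_free=10 largest=7 -> 100*(10-7)/10 = 300/10 = 30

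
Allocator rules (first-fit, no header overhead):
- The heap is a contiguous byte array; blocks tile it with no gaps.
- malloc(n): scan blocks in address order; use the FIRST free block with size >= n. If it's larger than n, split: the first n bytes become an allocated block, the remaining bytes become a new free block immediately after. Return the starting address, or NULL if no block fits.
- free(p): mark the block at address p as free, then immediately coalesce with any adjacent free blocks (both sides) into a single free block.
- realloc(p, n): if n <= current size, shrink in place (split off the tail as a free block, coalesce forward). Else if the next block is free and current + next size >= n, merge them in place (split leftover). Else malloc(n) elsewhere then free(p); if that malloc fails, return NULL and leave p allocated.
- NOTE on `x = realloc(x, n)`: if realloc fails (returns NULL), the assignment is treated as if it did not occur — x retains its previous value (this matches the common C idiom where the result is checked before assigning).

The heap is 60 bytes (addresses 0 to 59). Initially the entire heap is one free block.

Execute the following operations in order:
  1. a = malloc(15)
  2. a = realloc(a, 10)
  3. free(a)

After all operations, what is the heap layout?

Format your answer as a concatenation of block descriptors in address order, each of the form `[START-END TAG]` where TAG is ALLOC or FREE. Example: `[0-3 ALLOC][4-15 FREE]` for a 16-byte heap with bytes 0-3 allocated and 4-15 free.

Op 1: a = malloc(15) -> a = 0; heap: [0-14 ALLOC][15-59 FREE]
Op 2: a = realloc(a, 10) -> a = 0; heap: [0-9 ALLOC][10-59 FREE]
Op 3: free(a) -> (freed a); heap: [0-59 FREE]

Answer: [0-59 FREE]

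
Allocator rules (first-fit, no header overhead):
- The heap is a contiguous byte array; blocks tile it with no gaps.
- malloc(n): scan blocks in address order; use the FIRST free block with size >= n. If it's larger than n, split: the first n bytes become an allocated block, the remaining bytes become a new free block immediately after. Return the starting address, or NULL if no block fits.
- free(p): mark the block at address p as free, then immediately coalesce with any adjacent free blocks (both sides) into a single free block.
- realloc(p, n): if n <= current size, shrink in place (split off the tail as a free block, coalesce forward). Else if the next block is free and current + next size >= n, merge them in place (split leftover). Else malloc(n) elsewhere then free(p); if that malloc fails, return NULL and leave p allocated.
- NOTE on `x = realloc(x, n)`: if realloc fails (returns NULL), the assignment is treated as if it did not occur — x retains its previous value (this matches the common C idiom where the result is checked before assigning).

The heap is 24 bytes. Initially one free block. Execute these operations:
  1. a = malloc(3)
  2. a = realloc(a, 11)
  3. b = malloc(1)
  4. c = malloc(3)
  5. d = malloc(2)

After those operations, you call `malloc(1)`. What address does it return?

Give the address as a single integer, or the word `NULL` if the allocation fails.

Answer: 17

Derivation:
Op 1: a = malloc(3) -> a = 0; heap: [0-2 ALLOC][3-23 FREE]
Op 2: a = realloc(a, 11) -> a = 0; heap: [0-10 ALLOC][11-23 FREE]
Op 3: b = malloc(1) -> b = 11; heap: [0-10 ALLOC][11-11 ALLOC][12-23 FREE]
Op 4: c = malloc(3) -> c = 12; heap: [0-10 ALLOC][11-11 ALLOC][12-14 ALLOC][15-23 FREE]
Op 5: d = malloc(2) -> d = 15; heap: [0-10 ALLOC][11-11 ALLOC][12-14 ALLOC][15-16 ALLOC][17-23 FREE]
malloc(1): first-fit scan over [0-10 ALLOC][11-11 ALLOC][12-14 ALLOC][15-16 ALLOC][17-23 FREE] -> 17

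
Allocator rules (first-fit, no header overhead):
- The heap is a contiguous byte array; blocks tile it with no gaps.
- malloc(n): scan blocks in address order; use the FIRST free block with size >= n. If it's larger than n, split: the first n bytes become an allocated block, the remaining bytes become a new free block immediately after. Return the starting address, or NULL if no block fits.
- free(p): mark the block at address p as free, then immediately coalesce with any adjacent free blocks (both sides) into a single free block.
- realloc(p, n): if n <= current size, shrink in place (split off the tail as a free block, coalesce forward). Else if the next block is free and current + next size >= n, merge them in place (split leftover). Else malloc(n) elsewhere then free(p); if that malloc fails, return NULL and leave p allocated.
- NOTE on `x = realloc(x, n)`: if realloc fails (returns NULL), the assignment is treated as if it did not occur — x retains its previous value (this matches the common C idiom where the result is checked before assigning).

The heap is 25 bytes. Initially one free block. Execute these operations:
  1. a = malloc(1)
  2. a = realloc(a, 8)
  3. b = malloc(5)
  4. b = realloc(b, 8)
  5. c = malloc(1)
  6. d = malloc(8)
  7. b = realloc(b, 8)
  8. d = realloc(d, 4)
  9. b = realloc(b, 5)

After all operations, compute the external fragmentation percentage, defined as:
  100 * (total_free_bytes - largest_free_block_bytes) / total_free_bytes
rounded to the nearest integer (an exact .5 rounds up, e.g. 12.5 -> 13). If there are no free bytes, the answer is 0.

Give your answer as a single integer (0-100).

Op 1: a = malloc(1) -> a = 0; heap: [0-0 ALLOC][1-24 FREE]
Op 2: a = realloc(a, 8) -> a = 0; heap: [0-7 ALLOC][8-24 FREE]
Op 3: b = malloc(5) -> b = 8; heap: [0-7 ALLOC][8-12 ALLOC][13-24 FREE]
Op 4: b = realloc(b, 8) -> b = 8; heap: [0-7 ALLOC][8-15 ALLOC][16-24 FREE]
Op 5: c = malloc(1) -> c = 16; heap: [0-7 ALLOC][8-15 ALLOC][16-16 ALLOC][17-24 FREE]
Op 6: d = malloc(8) -> d = 17; heap: [0-7 ALLOC][8-15 ALLOC][16-16 ALLOC][17-24 ALLOC]
Op 7: b = realloc(b, 8) -> b = 8; heap: [0-7 ALLOC][8-15 ALLOC][16-16 ALLOC][17-24 ALLOC]
Op 8: d = realloc(d, 4) -> d = 17; heap: [0-7 ALLOC][8-15 ALLOC][16-16 ALLOC][17-20 ALLOC][21-24 FREE]
Op 9: b = realloc(b, 5) -> b = 8; heap: [0-7 ALLOC][8-12 ALLOC][13-15 FREE][16-16 ALLOC][17-20 ALLOC][21-24 FREE]
Free blocks: [3 4] total_free=7 largest=4 -> 100*(7-4)/7 = 300/7 ≈ 42.857 -> rounds to 43

Answer: 43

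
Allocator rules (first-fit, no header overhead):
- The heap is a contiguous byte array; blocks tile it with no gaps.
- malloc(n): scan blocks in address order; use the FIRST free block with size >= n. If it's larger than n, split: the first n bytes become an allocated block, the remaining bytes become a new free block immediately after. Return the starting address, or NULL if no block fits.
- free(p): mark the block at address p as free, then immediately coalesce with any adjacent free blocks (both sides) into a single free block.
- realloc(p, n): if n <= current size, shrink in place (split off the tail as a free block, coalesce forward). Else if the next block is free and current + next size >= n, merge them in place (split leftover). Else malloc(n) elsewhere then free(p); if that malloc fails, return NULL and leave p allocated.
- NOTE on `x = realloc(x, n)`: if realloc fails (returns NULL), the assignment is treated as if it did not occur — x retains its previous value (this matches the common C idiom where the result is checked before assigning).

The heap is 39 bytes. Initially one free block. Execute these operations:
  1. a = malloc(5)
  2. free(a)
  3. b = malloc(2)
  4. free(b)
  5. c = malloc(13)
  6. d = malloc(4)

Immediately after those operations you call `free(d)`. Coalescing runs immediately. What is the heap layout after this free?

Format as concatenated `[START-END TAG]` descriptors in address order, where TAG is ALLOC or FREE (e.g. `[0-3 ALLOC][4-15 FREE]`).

Answer: [0-12 ALLOC][13-38 FREE]

Derivation:
Op 1: a = malloc(5) -> a = 0; heap: [0-4 ALLOC][5-38 FREE]
Op 2: free(a) -> (freed a); heap: [0-38 FREE]
Op 3: b = malloc(2) -> b = 0; heap: [0-1 ALLOC][2-38 FREE]
Op 4: free(b) -> (freed b); heap: [0-38 FREE]
Op 5: c = malloc(13) -> c = 0; heap: [0-12 ALLOC][13-38 FREE]
Op 6: d = malloc(4) -> d = 13; heap: [0-12 ALLOC][13-16 ALLOC][17-38 FREE]
free(d): d = 13 -> block [13-16 ALLOC]; mark free, coalesce with adjacent free neighbors -> [0-12 ALLOC][13-38 FREE]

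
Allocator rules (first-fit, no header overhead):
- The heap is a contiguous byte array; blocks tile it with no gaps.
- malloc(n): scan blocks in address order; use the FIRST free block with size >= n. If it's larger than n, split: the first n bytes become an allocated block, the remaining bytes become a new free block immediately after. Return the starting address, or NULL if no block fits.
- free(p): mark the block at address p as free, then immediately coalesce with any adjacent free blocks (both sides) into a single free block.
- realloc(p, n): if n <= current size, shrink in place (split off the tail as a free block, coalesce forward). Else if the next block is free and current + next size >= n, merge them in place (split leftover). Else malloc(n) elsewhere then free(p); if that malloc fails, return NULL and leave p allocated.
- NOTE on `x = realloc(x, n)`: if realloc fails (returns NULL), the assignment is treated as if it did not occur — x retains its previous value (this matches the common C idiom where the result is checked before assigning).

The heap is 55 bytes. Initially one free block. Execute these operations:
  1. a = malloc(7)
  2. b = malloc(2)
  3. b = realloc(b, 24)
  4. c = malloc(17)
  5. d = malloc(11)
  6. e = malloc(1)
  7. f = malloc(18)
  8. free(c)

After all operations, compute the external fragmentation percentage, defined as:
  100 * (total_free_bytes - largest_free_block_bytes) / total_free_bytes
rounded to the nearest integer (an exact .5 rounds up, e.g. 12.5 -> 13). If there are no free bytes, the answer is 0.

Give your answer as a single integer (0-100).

Op 1: a = malloc(7) -> a = 0; heap: [0-6 ALLOC][7-54 FREE]
Op 2: b = malloc(2) -> b = 7; heap: [0-6 ALLOC][7-8 ALLOC][9-54 FREE]
Op 3: b = realloc(b, 24) -> b = 7; heap: [0-6 ALLOC][7-30 ALLOC][31-54 FREE]
Op 4: c = malloc(17) -> c = 31; heap: [0-6 ALLOC][7-30 ALLOC][31-47 ALLOC][48-54 FREE]
Op 5: d = malloc(11) -> d = NULL; heap: [0-6 ALLOC][7-30 ALLOC][31-47 ALLOC][48-54 FREE]
Op 6: e = malloc(1) -> e = 48; heap: [0-6 ALLOC][7-30 ALLOC][31-47 ALLOC][48-48 ALLOC][49-54 FREE]
Op 7: f = malloc(18) -> f = NULL; heap: [0-6 ALLOC][7-30 ALLOC][31-47 ALLOC][48-48 ALLOC][49-54 FREE]
Op 8: free(c) -> (freed c); heap: [0-6 ALLOC][7-30 ALLOC][31-47 FREE][48-48 ALLOC][49-54 FREE]
Free blocks: [17 6] total_free=23 largest=17 -> 100*(23-17)/23 = 600/23 ≈ 26.087 -> rounds to 26

Answer: 26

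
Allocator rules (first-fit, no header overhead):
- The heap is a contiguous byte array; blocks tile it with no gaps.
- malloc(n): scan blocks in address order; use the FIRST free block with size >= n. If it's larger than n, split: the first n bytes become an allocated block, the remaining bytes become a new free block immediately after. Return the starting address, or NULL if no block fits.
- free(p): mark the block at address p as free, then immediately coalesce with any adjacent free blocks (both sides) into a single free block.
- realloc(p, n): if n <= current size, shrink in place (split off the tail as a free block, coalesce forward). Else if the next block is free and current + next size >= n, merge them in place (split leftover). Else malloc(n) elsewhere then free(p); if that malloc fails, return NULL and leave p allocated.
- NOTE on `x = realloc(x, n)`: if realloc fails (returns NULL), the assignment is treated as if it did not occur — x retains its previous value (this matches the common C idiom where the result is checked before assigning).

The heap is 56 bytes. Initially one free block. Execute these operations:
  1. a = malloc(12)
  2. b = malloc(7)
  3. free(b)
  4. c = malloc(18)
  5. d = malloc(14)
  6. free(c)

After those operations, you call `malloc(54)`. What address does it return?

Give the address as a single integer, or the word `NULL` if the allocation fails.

Answer: NULL

Derivation:
Op 1: a = malloc(12) -> a = 0; heap: [0-11 ALLOC][12-55 FREE]
Op 2: b = malloc(7) -> b = 12; heap: [0-11 ALLOC][12-18 ALLOC][19-55 FREE]
Op 3: free(b) -> (freed b); heap: [0-11 ALLOC][12-55 FREE]
Op 4: c = malloc(18) -> c = 12; heap: [0-11 ALLOC][12-29 ALLOC][30-55 FREE]
Op 5: d = malloc(14) -> d = 30; heap: [0-11 ALLOC][12-29 ALLOC][30-43 ALLOC][44-55 FREE]
Op 6: free(c) -> (freed c); heap: [0-11 ALLOC][12-29 FREE][30-43 ALLOC][44-55 FREE]
malloc(54): first-fit scan over [0-11 ALLOC][12-29 FREE][30-43 ALLOC][44-55 FREE] -> NULL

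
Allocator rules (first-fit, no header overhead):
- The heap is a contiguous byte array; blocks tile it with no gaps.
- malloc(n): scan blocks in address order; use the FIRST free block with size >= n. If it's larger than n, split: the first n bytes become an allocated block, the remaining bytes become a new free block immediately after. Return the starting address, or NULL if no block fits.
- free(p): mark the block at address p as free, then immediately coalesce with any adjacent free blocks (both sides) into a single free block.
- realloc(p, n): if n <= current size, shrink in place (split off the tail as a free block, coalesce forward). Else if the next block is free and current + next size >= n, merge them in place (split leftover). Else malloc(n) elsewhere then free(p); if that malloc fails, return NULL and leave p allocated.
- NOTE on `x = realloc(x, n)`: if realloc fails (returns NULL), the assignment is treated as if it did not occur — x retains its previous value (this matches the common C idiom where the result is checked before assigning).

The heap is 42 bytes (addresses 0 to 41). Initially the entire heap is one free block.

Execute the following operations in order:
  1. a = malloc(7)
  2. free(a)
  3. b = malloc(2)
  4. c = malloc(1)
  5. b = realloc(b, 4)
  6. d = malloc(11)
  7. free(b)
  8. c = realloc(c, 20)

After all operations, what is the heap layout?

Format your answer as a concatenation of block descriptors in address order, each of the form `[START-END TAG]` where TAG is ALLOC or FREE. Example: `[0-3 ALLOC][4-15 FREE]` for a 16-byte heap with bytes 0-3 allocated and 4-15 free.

Answer: [0-6 FREE][7-17 ALLOC][18-37 ALLOC][38-41 FREE]

Derivation:
Op 1: a = malloc(7) -> a = 0; heap: [0-6 ALLOC][7-41 FREE]
Op 2: free(a) -> (freed a); heap: [0-41 FREE]
Op 3: b = malloc(2) -> b = 0; heap: [0-1 ALLOC][2-41 FREE]
Op 4: c = malloc(1) -> c = 2; heap: [0-1 ALLOC][2-2 ALLOC][3-41 FREE]
Op 5: b = realloc(b, 4) -> b = 3; heap: [0-1 FREE][2-2 ALLOC][3-6 ALLOC][7-41 FREE]
Op 6: d = malloc(11) -> d = 7; heap: [0-1 FREE][2-2 ALLOC][3-6 ALLOC][7-17 ALLOC][18-41 FREE]
Op 7: free(b) -> (freed b); heap: [0-1 FREE][2-2 ALLOC][3-6 FREE][7-17 ALLOC][18-41 FREE]
Op 8: c = realloc(c, 20) -> c = 18; heap: [0-6 FREE][7-17 ALLOC][18-37 ALLOC][38-41 FREE]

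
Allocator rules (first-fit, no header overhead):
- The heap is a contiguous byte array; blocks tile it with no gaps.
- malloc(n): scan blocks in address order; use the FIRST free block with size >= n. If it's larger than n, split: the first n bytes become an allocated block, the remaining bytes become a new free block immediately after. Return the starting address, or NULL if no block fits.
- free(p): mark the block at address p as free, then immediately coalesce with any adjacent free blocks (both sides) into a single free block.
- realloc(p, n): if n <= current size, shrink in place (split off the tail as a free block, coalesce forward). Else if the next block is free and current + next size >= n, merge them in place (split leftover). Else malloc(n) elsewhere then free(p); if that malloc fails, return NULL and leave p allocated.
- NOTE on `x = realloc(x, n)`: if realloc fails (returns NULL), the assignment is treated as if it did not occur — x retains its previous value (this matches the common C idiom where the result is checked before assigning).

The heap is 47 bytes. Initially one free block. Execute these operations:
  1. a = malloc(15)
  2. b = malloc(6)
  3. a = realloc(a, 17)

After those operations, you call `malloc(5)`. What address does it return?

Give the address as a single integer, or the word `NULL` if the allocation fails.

Op 1: a = malloc(15) -> a = 0; heap: [0-14 ALLOC][15-46 FREE]
Op 2: b = malloc(6) -> b = 15; heap: [0-14 ALLOC][15-20 ALLOC][21-46 FREE]
Op 3: a = realloc(a, 17) -> a = 21; heap: [0-14 FREE][15-20 ALLOC][21-37 ALLOC][38-46 FREE]
malloc(5): first-fit scan over [0-14 FREE][15-20 ALLOC][21-37 ALLOC][38-46 FREE] -> 0

Answer: 0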